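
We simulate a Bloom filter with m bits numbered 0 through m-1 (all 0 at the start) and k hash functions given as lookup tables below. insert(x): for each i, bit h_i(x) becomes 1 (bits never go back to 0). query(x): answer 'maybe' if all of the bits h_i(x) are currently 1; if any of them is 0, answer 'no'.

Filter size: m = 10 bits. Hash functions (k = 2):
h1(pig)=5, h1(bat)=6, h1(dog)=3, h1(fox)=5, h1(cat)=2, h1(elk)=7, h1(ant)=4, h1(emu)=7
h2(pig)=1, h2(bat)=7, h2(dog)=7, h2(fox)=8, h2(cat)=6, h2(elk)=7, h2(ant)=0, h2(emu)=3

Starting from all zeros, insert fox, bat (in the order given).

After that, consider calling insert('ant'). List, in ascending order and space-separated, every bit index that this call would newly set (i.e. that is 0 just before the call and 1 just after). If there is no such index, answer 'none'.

Start: bits=0000000000
After insert 'fox': sets bits 5 8 -> bits=0000010010
After insert 'bat': sets bits 6 7 -> bits=0000011110
insert 'ant' would touch bits 0 4; currently bit0=0, bit4=0
Bits that are 0 among those (would change 0->1): 0 4

Answer: 0 4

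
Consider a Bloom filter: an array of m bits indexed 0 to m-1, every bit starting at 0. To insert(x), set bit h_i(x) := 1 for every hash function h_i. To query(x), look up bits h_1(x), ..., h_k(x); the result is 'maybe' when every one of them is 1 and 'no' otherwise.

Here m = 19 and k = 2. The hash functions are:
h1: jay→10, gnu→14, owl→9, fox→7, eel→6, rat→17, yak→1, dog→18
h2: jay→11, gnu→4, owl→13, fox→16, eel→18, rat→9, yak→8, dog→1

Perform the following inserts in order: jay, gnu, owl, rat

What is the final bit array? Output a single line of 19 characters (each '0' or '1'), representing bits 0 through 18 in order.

Answer: 0000100001110110010

Derivation:
Start: bits=0000000000000000000
After insert 'jay': sets bits 10 11 -> bits=0000000000110000000
After insert 'gnu': sets bits 4 14 -> bits=0000100000110010000
After insert 'owl': sets bits 9 13 -> bits=0000100001110110000
After insert 'rat': sets bits 9 17 -> bits=0000100001110110010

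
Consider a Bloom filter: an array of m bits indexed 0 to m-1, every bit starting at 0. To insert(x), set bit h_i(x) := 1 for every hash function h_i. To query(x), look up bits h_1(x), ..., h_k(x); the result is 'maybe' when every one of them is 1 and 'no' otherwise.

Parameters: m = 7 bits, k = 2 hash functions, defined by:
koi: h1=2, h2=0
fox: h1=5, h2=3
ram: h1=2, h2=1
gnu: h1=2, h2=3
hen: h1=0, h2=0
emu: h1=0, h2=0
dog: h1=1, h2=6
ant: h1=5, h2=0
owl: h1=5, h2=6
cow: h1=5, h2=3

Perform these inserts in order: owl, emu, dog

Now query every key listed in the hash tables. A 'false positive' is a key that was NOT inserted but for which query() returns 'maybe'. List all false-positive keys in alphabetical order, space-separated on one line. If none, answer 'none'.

Start: bits=0000000
After insert 'owl': sets bits 5 6 -> bits=0000011
After insert 'emu': sets bits 0 -> bits=1000011
After insert 'dog': sets bits 1 6 -> bits=1100011
Not inserted: ant cow fox gnu hen koi ram — query each against bits=1100011:
query ant: checks bit0=1, bit5=1 (all 1) -> maybe => FALSE POSITIVE
query cow: checks bit3=0, bit5=1 (has a 0) -> no => not a false positive
query fox: checks bit3=0, bit5=1 (has a 0) -> no => not a false positive
query gnu: checks bit2=0, bit3=0 (has a 0) -> no => not a false positive
query hen: checks bit0=1 (all 1) -> maybe => FALSE POSITIVE
query koi: checks bit0=1, bit2=0 (has a 0) -> no => not a false positive
query ram: checks bit1=1, bit2=0 (has a 0) -> no => not a false positive
False positives (alphabetical): ant hen

Answer: ant hen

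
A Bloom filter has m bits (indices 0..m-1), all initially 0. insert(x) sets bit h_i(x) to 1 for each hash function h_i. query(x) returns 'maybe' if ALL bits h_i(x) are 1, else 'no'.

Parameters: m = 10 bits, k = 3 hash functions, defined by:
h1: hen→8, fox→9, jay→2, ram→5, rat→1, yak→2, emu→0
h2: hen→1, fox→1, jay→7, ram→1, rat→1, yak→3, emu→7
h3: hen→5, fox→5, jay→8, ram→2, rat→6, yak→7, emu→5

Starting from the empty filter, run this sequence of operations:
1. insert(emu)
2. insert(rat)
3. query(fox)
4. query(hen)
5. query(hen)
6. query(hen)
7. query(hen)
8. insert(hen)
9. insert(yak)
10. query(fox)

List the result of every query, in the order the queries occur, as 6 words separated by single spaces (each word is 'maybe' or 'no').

Answer: no no no no no no

Derivation:
Start: bits=0000000000
Op 1: insert emu -> sets bits 0 5 7 -> bits=1000010100
Op 2: insert rat -> sets bits 1 6 -> bits=1100011100
Op 3: query fox -> checks bit1=1, bit5=1, bit9=0 (has a 0) -> no
Op 4: query hen -> checks bit1=1, bit5=1, bit8=0 (has a 0) -> no
Op 5: query hen -> checks bit1=1, bit5=1, bit8=0 (has a 0) -> no
Op 6: query hen -> checks bit1=1, bit5=1, bit8=0 (has a 0) -> no
Op 7: query hen -> checks bit1=1, bit5=1, bit8=0 (has a 0) -> no
Op 8: insert hen -> sets bits 1 5 8 -> bits=1100011110
Op 9: insert yak -> sets bits 2 3 7 -> bits=1111011110
Op 10: query fox -> checks bit1=1, bit5=1, bit9=0 (has a 0) -> no
Query results in order: no no no no no no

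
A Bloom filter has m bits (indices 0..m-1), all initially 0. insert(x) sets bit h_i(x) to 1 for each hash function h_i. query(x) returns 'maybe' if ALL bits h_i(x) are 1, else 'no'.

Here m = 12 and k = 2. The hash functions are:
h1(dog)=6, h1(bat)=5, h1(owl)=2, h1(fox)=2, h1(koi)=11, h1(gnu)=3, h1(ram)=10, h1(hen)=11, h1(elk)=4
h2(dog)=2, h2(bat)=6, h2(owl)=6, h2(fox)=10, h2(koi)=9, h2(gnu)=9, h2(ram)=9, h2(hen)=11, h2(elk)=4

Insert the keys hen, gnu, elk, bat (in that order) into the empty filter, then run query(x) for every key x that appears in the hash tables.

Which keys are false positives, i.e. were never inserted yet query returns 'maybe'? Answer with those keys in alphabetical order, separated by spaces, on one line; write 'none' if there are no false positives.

Answer: koi

Derivation:
Start: bits=000000000000
After insert 'hen': sets bits 11 -> bits=000000000001
After insert 'gnu': sets bits 3 9 -> bits=000100000101
After insert 'elk': sets bits 4 -> bits=000110000101
After insert 'bat': sets bits 5 6 -> bits=000111100101
Not inserted: dog fox koi owl ram — query each against bits=000111100101:
query dog: checks bit2=0, bit6=1 (has a 0) -> no => not a false positive
query fox: checks bit2=0, bit10=0 (has a 0) -> no => not a false positive
query koi: checks bit9=1, bit11=1 (all 1) -> maybe => FALSE POSITIVE
query owl: checks bit2=0, bit6=1 (has a 0) -> no => not a false positive
query ram: checks bit9=1, bit10=0 (has a 0) -> no => not a false positive
False positives (alphabetical): koi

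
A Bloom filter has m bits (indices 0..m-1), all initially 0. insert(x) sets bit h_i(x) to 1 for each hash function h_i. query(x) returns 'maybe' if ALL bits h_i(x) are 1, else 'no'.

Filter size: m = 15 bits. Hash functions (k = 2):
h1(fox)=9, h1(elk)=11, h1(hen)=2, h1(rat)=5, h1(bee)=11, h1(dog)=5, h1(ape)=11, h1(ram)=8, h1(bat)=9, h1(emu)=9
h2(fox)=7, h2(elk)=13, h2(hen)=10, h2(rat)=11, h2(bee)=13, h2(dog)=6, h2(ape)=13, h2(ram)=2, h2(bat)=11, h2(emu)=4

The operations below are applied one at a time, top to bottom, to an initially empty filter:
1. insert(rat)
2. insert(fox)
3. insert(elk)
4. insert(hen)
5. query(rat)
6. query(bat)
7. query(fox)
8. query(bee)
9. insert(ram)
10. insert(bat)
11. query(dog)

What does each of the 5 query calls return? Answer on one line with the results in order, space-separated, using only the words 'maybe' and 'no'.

Answer: maybe maybe maybe maybe no

Derivation:
Start: bits=000000000000000
Op 1: insert rat -> sets bits 5 11 -> bits=000001000001000
Op 2: insert fox -> sets bits 7 9 -> bits=000001010101000
Op 3: insert elk -> sets bits 11 13 -> bits=000001010101010
Op 4: insert hen -> sets bits 2 10 -> bits=001001010111010
Op 5: query rat -> checks bit5=1, bit11=1 (all 1) -> maybe
Op 6: query bat -> checks bit9=1, bit11=1 (all 1) -> maybe
Op 7: query fox -> checks bit7=1, bit9=1 (all 1) -> maybe
Op 8: query bee -> checks bit11=1, bit13=1 (all 1) -> maybe
Op 9: insert ram -> sets bits 2 8 -> bits=001001011111010
Op 10: insert bat -> sets bits 9 11 -> bits=001001011111010
Op 11: query dog -> checks bit5=1, bit6=0 (has a 0) -> no
Query results in order: maybe maybe maybe maybe no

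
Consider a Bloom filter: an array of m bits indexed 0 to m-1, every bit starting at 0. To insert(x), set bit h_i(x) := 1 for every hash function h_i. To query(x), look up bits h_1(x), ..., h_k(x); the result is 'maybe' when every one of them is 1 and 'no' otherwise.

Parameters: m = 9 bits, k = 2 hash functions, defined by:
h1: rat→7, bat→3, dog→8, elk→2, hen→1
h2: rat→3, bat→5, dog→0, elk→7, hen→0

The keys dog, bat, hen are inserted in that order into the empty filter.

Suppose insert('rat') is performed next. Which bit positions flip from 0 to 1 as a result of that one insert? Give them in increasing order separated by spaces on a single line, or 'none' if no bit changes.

Start: bits=000000000
After insert 'dog': sets bits 0 8 -> bits=100000001
After insert 'bat': sets bits 3 5 -> bits=100101001
After insert 'hen': sets bits 0 1 -> bits=110101001
insert 'rat' would touch bits 3 7; currently bit3=1, bit7=0
Bits that are 0 among those (would change 0->1): 7

Answer: 7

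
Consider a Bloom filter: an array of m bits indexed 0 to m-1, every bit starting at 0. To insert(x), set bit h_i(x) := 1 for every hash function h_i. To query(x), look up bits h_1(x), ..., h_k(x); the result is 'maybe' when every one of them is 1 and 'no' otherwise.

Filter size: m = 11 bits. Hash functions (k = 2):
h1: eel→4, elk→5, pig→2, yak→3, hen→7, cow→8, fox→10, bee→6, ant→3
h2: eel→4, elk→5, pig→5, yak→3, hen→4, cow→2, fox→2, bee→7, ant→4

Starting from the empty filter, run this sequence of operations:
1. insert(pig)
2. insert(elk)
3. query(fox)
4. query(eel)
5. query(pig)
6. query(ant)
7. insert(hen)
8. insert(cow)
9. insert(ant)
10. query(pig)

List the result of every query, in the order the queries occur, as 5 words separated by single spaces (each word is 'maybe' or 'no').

Start: bits=00000000000
Op 1: insert pig -> sets bits 2 5 -> bits=00100100000
Op 2: insert elk -> sets bits 5 -> bits=00100100000
Op 3: query fox -> checks bit2=1, bit10=0 (has a 0) -> no
Op 4: query eel -> checks bit4=0 (has a 0) -> no
Op 5: query pig -> checks bit2=1, bit5=1 (all 1) -> maybe
Op 6: query ant -> checks bit3=0, bit4=0 (has a 0) -> no
Op 7: insert hen -> sets bits 4 7 -> bits=00101101000
Op 8: insert cow -> sets bits 2 8 -> bits=00101101100
Op 9: insert ant -> sets bits 3 4 -> bits=00111101100
Op 10: query pig -> checks bit2=1, bit5=1 (all 1) -> maybe
Query results in order: no no maybe no maybe

Answer: no no maybe no maybe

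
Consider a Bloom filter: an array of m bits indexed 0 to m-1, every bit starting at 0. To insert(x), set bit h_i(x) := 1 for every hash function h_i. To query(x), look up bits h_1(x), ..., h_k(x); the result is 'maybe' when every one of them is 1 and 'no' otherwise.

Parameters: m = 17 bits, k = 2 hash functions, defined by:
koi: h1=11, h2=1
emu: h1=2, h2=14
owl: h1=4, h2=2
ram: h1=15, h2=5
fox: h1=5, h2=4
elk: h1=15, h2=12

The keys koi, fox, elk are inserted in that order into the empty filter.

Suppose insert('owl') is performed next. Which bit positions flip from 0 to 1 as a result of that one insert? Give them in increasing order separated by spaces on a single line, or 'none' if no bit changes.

Start: bits=00000000000000000
After insert 'koi': sets bits 1 11 -> bits=01000000000100000
After insert 'fox': sets bits 4 5 -> bits=01001100000100000
After insert 'elk': sets bits 12 15 -> bits=01001100000110010
insert 'owl' would touch bits 2 4; currently bit2=0, bit4=1
Bits that are 0 among those (would change 0->1): 2

Answer: 2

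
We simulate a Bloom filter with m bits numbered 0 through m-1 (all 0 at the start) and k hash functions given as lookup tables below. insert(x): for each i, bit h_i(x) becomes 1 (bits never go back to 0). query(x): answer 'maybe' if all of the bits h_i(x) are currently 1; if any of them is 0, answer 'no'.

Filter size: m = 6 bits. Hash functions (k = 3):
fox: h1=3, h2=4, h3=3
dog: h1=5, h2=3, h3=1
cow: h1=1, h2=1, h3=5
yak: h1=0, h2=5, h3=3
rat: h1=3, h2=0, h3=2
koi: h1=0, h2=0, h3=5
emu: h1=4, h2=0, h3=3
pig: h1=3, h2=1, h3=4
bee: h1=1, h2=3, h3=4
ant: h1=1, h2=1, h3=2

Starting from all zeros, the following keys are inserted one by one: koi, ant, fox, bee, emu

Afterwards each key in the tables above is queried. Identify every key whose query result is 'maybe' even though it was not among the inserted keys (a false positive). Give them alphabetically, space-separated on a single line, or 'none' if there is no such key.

Answer: cow dog pig rat yak

Derivation:
Start: bits=000000
After insert 'koi': sets bits 0 5 -> bits=100001
After insert 'ant': sets bits 1 2 -> bits=111001
After insert 'fox': sets bits 3 4 -> bits=111111
After insert 'bee': sets bits 1 3 4 -> bits=111111
After insert 'emu': sets bits 0 3 4 -> bits=111111
Not inserted: cow dog pig rat yak — query each against bits=111111:
query cow: checks bit1=1, bit5=1 (all 1) -> maybe => FALSE POSITIVE
query dog: checks bit1=1, bit3=1, bit5=1 (all 1) -> maybe => FALSE POSITIVE
query pig: checks bit1=1, bit3=1, bit4=1 (all 1) -> maybe => FALSE POSITIVE
query rat: checks bit0=1, bit2=1, bit3=1 (all 1) -> maybe => FALSE POSITIVE
query yak: checks bit0=1, bit3=1, bit5=1 (all 1) -> maybe => FALSE POSITIVE
False positives (alphabetical): cow dog pig rat yak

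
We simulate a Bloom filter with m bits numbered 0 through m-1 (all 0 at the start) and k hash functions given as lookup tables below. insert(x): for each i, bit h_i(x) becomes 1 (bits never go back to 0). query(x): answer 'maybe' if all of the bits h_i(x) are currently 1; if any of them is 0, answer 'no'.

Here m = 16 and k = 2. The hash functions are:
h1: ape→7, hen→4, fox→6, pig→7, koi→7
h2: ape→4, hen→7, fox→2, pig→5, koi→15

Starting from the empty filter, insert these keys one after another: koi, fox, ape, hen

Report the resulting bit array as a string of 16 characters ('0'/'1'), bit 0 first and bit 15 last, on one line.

Answer: 0010101100000001

Derivation:
Start: bits=0000000000000000
After insert 'koi': sets bits 7 15 -> bits=0000000100000001
After insert 'fox': sets bits 2 6 -> bits=0010001100000001
After insert 'ape': sets bits 4 7 -> bits=0010101100000001
After insert 'hen': sets bits 4 7 -> bits=0010101100000001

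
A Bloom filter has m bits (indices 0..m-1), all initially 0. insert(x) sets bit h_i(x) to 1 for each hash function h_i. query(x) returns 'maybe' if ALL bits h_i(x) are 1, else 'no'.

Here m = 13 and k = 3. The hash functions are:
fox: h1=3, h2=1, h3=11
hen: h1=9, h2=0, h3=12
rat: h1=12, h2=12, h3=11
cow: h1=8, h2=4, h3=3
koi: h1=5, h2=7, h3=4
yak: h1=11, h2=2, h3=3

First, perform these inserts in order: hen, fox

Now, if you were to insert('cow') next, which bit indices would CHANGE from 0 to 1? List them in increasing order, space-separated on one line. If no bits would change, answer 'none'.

Answer: 4 8

Derivation:
Start: bits=0000000000000
After insert 'hen': sets bits 0 9 12 -> bits=1000000001001
After insert 'fox': sets bits 1 3 11 -> bits=1101000001011
insert 'cow' would touch bits 3 4 8; currently bit3=1, bit4=0, bit8=0
Bits that are 0 among those (would change 0->1): 4 8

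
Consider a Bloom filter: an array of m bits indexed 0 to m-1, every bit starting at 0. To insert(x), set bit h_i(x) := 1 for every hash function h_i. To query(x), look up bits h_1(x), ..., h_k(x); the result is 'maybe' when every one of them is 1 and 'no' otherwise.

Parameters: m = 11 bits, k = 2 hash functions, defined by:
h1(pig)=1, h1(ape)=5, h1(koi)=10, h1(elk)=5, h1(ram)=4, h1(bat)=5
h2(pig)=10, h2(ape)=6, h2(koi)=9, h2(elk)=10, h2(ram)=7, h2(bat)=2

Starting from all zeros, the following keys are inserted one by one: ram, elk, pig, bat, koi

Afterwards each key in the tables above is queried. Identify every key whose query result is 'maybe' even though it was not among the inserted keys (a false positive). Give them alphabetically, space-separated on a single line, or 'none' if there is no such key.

Answer: none

Derivation:
Start: bits=00000000000
After insert 'ram': sets bits 4 7 -> bits=00001001000
After insert 'elk': sets bits 5 10 -> bits=00001101001
After insert 'pig': sets bits 1 10 -> bits=01001101001
After insert 'bat': sets bits 2 5 -> bits=01101101001
After insert 'koi': sets bits 9 10 -> bits=01101101011
Not inserted: ape — query each against bits=01101101011:
query ape: checks bit5=1, bit6=0 (has a 0) -> no => not a false positive
False positives (alphabetical): none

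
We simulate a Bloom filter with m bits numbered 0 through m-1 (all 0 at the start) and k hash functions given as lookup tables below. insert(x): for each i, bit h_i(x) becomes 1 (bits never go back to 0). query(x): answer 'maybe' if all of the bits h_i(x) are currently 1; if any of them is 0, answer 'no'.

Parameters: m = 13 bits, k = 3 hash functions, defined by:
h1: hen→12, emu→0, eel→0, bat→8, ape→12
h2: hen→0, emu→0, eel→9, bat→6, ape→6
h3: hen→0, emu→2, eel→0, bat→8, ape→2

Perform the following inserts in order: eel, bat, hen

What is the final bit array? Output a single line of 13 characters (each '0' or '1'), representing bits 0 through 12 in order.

Answer: 1000001011001

Derivation:
Start: bits=0000000000000
After insert 'eel': sets bits 0 9 -> bits=1000000001000
After insert 'bat': sets bits 6 8 -> bits=1000001011000
After insert 'hen': sets bits 0 12 -> bits=1000001011001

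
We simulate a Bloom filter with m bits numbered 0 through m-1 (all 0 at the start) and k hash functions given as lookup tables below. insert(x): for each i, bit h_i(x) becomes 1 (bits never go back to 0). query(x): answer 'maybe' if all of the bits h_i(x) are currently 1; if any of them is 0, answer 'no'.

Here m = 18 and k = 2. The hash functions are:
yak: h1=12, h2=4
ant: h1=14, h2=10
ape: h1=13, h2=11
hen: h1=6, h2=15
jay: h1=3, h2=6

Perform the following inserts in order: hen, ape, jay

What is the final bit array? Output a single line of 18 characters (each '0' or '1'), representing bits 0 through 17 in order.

Start: bits=000000000000000000
After insert 'hen': sets bits 6 15 -> bits=000000100000000100
After insert 'ape': sets bits 11 13 -> bits=000000100001010100
After insert 'jay': sets bits 3 6 -> bits=000100100001010100

Answer: 000100100001010100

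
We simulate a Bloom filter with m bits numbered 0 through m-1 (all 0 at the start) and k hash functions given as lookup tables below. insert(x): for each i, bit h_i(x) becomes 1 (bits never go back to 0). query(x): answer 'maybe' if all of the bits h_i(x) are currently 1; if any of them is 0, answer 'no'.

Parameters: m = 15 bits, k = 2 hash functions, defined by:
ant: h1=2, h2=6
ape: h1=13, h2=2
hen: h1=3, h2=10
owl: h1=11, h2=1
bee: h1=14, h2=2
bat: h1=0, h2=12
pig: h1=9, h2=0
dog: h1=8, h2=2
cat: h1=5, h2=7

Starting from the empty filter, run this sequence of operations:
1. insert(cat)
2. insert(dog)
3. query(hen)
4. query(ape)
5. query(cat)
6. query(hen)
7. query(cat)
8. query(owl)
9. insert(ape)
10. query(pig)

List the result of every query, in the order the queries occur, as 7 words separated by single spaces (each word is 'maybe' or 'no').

Answer: no no maybe no maybe no no

Derivation:
Start: bits=000000000000000
Op 1: insert cat -> sets bits 5 7 -> bits=000001010000000
Op 2: insert dog -> sets bits 2 8 -> bits=001001011000000
Op 3: query hen -> checks bit3=0, bit10=0 (has a 0) -> no
Op 4: query ape -> checks bit2=1, bit13=0 (has a 0) -> no
Op 5: query cat -> checks bit5=1, bit7=1 (all 1) -> maybe
Op 6: query hen -> checks bit3=0, bit10=0 (has a 0) -> no
Op 7: query cat -> checks bit5=1, bit7=1 (all 1) -> maybe
Op 8: query owl -> checks bit1=0, bit11=0 (has a 0) -> no
Op 9: insert ape -> sets bits 2 13 -> bits=001001011000010
Op 10: query pig -> checks bit0=0, bit9=0 (has a 0) -> no
Query results in order: no no maybe no maybe no no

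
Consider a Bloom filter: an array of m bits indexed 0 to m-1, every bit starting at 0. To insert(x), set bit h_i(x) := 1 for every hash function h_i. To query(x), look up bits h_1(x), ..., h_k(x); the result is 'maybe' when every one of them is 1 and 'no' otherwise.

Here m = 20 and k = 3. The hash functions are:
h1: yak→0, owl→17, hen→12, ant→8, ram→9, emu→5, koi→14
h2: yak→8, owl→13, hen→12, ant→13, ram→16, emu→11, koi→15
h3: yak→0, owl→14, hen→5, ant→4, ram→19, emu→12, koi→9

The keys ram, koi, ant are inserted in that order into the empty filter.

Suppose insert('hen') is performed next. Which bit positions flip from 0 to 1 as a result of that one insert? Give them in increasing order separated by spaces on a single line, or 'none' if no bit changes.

Start: bits=00000000000000000000
After insert 'ram': sets bits 9 16 19 -> bits=00000000010000001001
After insert 'koi': sets bits 9 14 15 -> bits=00000000010000111001
After insert 'ant': sets bits 4 8 13 -> bits=00001000110001111001
insert 'hen' would touch bits 5 12; currently bit5=0, bit12=0
Bits that are 0 among those (would change 0->1): 5 12

Answer: 5 12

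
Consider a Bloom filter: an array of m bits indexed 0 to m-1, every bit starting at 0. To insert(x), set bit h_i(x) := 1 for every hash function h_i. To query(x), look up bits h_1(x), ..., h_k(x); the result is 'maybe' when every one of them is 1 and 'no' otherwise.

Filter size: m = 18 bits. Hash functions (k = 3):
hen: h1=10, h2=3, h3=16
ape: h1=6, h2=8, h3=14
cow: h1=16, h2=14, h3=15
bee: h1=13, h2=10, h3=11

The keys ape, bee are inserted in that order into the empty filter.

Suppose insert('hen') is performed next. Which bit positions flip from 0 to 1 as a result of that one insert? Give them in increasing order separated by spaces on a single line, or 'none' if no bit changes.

Start: bits=000000000000000000
After insert 'ape': sets bits 6 8 14 -> bits=000000101000001000
After insert 'bee': sets bits 10 11 13 -> bits=000000101011011000
insert 'hen' would touch bits 3 10 16; currently bit3=0, bit10=1, bit16=0
Bits that are 0 among those (would change 0->1): 3 16

Answer: 3 16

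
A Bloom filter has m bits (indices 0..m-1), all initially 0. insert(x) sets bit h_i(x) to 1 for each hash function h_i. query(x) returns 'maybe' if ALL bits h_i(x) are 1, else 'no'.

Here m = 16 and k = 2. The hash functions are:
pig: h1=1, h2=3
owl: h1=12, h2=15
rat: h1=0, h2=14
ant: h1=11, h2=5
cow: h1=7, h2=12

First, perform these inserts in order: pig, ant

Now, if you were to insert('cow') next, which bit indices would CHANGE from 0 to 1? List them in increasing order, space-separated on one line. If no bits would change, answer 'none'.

Answer: 7 12

Derivation:
Start: bits=0000000000000000
After insert 'pig': sets bits 1 3 -> bits=0101000000000000
After insert 'ant': sets bits 5 11 -> bits=0101010000010000
insert 'cow' would touch bits 7 12; currently bit7=0, bit12=0
Bits that are 0 among those (would change 0->1): 7 12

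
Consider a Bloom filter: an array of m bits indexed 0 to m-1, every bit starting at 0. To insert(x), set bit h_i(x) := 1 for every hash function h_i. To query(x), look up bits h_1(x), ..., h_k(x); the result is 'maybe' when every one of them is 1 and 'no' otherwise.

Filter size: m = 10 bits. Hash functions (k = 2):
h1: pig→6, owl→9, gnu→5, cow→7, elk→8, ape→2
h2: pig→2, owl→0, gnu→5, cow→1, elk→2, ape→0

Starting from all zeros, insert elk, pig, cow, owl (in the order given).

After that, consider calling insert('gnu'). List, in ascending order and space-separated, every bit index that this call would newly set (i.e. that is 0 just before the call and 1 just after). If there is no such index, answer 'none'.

Start: bits=0000000000
After insert 'elk': sets bits 2 8 -> bits=0010000010
After insert 'pig': sets bits 2 6 -> bits=0010001010
After insert 'cow': sets bits 1 7 -> bits=0110001110
After insert 'owl': sets bits 0 9 -> bits=1110001111
insert 'gnu' would touch bits 5; currently bit5=0
Bits that are 0 among those (would change 0->1): 5

Answer: 5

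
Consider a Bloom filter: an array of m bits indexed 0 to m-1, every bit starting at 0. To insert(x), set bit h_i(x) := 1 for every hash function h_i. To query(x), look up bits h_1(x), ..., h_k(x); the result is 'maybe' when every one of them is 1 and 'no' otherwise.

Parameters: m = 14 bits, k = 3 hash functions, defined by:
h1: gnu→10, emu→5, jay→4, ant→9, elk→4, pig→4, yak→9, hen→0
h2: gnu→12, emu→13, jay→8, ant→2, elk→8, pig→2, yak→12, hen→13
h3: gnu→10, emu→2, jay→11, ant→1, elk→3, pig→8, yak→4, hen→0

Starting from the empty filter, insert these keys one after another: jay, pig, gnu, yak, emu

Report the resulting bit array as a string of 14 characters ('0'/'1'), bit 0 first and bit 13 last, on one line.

Start: bits=00000000000000
After insert 'jay': sets bits 4 8 11 -> bits=00001000100100
After insert 'pig': sets bits 2 4 8 -> bits=00101000100100
After insert 'gnu': sets bits 10 12 -> bits=00101000101110
After insert 'yak': sets bits 4 9 12 -> bits=00101000111110
After insert 'emu': sets bits 2 5 13 -> bits=00101100111111

Answer: 00101100111111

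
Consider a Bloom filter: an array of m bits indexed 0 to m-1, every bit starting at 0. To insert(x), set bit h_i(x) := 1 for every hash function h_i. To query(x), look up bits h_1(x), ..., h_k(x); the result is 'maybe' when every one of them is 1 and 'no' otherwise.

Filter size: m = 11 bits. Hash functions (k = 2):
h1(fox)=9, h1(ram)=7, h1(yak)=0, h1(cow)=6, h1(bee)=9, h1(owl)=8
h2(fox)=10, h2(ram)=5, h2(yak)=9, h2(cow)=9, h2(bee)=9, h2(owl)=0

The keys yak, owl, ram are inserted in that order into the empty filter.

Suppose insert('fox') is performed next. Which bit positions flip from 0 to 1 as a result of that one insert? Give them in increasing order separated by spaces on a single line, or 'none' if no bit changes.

Start: bits=00000000000
After insert 'yak': sets bits 0 9 -> bits=10000000010
After insert 'owl': sets bits 0 8 -> bits=10000000110
After insert 'ram': sets bits 5 7 -> bits=10000101110
insert 'fox' would touch bits 9 10; currently bit9=1, bit10=0
Bits that are 0 among those (would change 0->1): 10

Answer: 10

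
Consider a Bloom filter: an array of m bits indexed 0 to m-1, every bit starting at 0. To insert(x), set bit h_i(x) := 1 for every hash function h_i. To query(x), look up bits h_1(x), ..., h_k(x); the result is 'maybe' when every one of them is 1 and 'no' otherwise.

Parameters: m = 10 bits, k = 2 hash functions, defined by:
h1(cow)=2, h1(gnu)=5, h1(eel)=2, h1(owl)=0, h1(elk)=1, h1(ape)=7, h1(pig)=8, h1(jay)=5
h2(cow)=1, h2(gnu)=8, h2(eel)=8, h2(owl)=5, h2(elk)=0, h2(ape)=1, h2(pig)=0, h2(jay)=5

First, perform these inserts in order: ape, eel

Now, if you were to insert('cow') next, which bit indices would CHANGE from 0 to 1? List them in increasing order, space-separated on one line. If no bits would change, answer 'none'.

Answer: none

Derivation:
Start: bits=0000000000
After insert 'ape': sets bits 1 7 -> bits=0100000100
After insert 'eel': sets bits 2 8 -> bits=0110000110
insert 'cow' would touch bits 1 2; currently bit1=1, bit2=1
Bits that are 0 among those (would change 0->1): none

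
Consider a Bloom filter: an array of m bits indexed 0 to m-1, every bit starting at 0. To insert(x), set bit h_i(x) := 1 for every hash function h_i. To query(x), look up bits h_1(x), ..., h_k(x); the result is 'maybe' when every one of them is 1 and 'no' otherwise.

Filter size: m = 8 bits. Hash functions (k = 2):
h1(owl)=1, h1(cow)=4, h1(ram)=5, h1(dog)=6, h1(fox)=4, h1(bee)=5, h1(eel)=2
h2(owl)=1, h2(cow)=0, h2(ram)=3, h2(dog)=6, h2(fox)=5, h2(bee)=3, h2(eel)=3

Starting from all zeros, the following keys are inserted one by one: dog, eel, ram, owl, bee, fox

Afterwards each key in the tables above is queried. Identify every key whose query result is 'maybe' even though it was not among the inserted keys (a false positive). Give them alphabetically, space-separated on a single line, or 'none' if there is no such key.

Start: bits=00000000
After insert 'dog': sets bits 6 -> bits=00000010
After insert 'eel': sets bits 2 3 -> bits=00110010
After insert 'ram': sets bits 3 5 -> bits=00110110
After insert 'owl': sets bits 1 -> bits=01110110
After insert 'bee': sets bits 3 5 -> bits=01110110
After insert 'fox': sets bits 4 5 -> bits=01111110
Not inserted: cow — query each against bits=01111110:
query cow: checks bit0=0, bit4=1 (has a 0) -> no => not a false positive
False positives (alphabetical): none

Answer: none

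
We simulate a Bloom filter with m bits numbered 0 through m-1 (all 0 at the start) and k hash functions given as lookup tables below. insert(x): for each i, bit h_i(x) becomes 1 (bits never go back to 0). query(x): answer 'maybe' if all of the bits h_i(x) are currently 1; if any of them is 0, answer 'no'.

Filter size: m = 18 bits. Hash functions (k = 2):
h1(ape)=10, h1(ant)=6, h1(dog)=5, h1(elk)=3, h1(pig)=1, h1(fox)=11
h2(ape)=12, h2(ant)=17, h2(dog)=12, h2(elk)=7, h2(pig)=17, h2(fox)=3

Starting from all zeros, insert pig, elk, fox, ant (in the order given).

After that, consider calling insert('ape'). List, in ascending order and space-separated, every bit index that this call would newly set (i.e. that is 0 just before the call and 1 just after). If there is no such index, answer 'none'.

Answer: 10 12

Derivation:
Start: bits=000000000000000000
After insert 'pig': sets bits 1 17 -> bits=010000000000000001
After insert 'elk': sets bits 3 7 -> bits=010100010000000001
After insert 'fox': sets bits 3 11 -> bits=010100010001000001
After insert 'ant': sets bits 6 17 -> bits=010100110001000001
insert 'ape' would touch bits 10 12; currently bit10=0, bit12=0
Bits that are 0 among those (would change 0->1): 10 12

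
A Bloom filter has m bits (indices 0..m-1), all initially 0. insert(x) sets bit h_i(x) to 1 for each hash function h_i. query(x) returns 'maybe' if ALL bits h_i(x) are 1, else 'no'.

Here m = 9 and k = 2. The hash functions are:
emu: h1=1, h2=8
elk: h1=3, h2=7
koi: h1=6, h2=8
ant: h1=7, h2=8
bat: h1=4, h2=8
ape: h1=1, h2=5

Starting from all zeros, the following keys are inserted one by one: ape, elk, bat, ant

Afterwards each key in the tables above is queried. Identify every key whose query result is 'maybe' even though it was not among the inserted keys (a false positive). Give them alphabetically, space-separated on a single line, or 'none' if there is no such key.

Start: bits=000000000
After insert 'ape': sets bits 1 5 -> bits=010001000
After insert 'elk': sets bits 3 7 -> bits=010101010
After insert 'bat': sets bits 4 8 -> bits=010111011
After insert 'ant': sets bits 7 8 -> bits=010111011
Not inserted: emu koi — query each against bits=010111011:
query emu: checks bit1=1, bit8=1 (all 1) -> maybe => FALSE POSITIVE
query koi: checks bit6=0, bit8=1 (has a 0) -> no => not a false positive
False positives (alphabetical): emu

Answer: emu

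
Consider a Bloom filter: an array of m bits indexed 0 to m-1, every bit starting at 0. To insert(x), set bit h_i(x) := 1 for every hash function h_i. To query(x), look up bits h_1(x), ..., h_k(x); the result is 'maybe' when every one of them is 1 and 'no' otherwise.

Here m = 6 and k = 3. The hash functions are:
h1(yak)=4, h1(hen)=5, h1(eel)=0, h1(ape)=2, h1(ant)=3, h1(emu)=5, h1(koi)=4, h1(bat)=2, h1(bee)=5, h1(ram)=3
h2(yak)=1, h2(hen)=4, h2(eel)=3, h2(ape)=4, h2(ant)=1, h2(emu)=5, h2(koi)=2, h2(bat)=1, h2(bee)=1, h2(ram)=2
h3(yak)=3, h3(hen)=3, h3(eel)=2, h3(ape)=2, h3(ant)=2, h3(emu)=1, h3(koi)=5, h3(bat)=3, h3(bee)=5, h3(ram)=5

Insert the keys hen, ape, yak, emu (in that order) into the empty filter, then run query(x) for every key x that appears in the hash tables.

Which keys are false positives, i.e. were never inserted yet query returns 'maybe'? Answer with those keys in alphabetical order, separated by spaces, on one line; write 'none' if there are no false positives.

Answer: ant bat bee koi ram

Derivation:
Start: bits=000000
After insert 'hen': sets bits 3 4 5 -> bits=000111
After insert 'ape': sets bits 2 4 -> bits=001111
After insert 'yak': sets bits 1 3 4 -> bits=011111
After insert 'emu': sets bits 1 5 -> bits=011111
Not inserted: ant bat bee eel koi ram — query each against bits=011111:
query ant: checks bit1=1, bit2=1, bit3=1 (all 1) -> maybe => FALSE POSITIVE
query bat: checks bit1=1, bit2=1, bit3=1 (all 1) -> maybe => FALSE POSITIVE
query bee: checks bit1=1, bit5=1 (all 1) -> maybe => FALSE POSITIVE
query eel: checks bit0=0, bit2=1, bit3=1 (has a 0) -> no => not a false positive
query koi: checks bit2=1, bit4=1, bit5=1 (all 1) -> maybe => FALSE POSITIVE
query ram: checks bit2=1, bit3=1, bit5=1 (all 1) -> maybe => FALSE POSITIVE
False positives (alphabetical): ant bat bee koi ram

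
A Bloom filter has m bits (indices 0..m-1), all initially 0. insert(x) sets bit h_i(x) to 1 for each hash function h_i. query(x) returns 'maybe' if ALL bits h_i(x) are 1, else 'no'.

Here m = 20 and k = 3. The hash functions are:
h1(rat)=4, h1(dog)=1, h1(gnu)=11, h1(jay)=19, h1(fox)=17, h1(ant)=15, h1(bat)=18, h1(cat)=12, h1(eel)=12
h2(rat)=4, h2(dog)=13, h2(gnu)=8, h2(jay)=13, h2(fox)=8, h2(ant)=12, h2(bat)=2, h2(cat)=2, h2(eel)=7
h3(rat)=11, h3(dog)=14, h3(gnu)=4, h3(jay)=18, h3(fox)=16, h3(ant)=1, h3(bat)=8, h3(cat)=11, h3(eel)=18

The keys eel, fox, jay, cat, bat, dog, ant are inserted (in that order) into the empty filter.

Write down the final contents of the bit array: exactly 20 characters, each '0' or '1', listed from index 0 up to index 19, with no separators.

Answer: 01100001100111111111

Derivation:
Start: bits=00000000000000000000
After insert 'eel': sets bits 7 12 18 -> bits=00000001000010000010
After insert 'fox': sets bits 8 16 17 -> bits=00000001100010001110
After insert 'jay': sets bits 13 18 19 -> bits=00000001100011001111
After insert 'cat': sets bits 2 11 12 -> bits=00100001100111001111
After insert 'bat': sets bits 2 8 18 -> bits=00100001100111001111
After insert 'dog': sets bits 1 13 14 -> bits=01100001100111101111
After insert 'ant': sets bits 1 12 15 -> bits=01100001100111111111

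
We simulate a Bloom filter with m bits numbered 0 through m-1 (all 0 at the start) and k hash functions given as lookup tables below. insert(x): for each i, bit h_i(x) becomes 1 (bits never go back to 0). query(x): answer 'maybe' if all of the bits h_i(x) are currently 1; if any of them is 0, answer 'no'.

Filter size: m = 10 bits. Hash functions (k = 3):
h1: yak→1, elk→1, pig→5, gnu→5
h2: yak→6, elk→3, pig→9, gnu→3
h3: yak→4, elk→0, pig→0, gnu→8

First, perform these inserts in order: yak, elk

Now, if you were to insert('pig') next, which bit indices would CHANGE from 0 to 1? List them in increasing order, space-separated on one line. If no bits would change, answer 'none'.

Answer: 5 9

Derivation:
Start: bits=0000000000
After insert 'yak': sets bits 1 4 6 -> bits=0100101000
After insert 'elk': sets bits 0 1 3 -> bits=1101101000
insert 'pig' would touch bits 0 5 9; currently bit0=1, bit5=0, bit9=0
Bits that are 0 among those (would change 0->1): 5 9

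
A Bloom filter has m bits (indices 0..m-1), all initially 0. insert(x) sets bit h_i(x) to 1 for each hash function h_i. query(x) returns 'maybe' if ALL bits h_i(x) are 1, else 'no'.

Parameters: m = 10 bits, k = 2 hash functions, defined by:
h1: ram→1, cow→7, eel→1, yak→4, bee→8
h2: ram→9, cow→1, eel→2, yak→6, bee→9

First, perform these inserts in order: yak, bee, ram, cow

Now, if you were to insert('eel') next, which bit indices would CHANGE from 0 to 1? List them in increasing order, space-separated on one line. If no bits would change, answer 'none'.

Answer: 2

Derivation:
Start: bits=0000000000
After insert 'yak': sets bits 4 6 -> bits=0000101000
After insert 'bee': sets bits 8 9 -> bits=0000101011
After insert 'ram': sets bits 1 9 -> bits=0100101011
After insert 'cow': sets bits 1 7 -> bits=0100101111
insert 'eel' would touch bits 1 2; currently bit1=1, bit2=0
Bits that are 0 among those (would change 0->1): 2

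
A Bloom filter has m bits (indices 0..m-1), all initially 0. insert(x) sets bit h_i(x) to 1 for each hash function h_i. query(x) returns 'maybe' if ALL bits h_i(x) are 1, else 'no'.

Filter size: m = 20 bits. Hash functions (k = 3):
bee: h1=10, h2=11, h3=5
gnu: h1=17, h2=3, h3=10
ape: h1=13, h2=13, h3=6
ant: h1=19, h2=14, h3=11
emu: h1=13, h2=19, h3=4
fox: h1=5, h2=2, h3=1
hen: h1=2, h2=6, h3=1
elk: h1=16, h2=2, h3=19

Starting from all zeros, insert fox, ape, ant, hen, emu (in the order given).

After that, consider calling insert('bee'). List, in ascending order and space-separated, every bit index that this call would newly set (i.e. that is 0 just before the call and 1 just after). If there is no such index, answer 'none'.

Start: bits=00000000000000000000
After insert 'fox': sets bits 1 2 5 -> bits=01100100000000000000
After insert 'ape': sets bits 6 13 -> bits=01100110000001000000
After insert 'ant': sets bits 11 14 19 -> bits=01100110000101100001
After insert 'hen': sets bits 1 2 6 -> bits=01100110000101100001
After insert 'emu': sets bits 4 13 19 -> bits=01101110000101100001
insert 'bee' would touch bits 5 10 11; currently bit5=1, bit10=0, bit11=1
Bits that are 0 among those (would change 0->1): 10

Answer: 10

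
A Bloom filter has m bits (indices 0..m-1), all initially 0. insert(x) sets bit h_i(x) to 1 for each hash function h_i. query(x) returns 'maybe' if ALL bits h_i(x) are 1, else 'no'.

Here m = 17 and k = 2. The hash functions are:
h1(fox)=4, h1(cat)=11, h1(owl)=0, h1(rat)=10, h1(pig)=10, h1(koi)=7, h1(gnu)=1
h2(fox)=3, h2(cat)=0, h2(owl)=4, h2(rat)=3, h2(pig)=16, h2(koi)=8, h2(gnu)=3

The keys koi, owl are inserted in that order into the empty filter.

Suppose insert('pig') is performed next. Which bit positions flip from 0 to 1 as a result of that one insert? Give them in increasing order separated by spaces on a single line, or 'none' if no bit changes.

Answer: 10 16

Derivation:
Start: bits=00000000000000000
After insert 'koi': sets bits 7 8 -> bits=00000001100000000
After insert 'owl': sets bits 0 4 -> bits=10001001100000000
insert 'pig' would touch bits 10 16; currently bit10=0, bit16=0
Bits that are 0 among those (would change 0->1): 10 16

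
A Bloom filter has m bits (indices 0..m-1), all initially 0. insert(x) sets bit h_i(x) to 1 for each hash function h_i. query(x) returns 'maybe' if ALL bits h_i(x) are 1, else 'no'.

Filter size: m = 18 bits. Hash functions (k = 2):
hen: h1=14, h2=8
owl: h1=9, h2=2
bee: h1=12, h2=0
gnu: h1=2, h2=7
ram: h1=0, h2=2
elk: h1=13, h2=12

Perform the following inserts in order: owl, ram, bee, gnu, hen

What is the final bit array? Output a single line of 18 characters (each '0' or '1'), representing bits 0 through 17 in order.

Start: bits=000000000000000000
After insert 'owl': sets bits 2 9 -> bits=001000000100000000
After insert 'ram': sets bits 0 2 -> bits=101000000100000000
After insert 'bee': sets bits 0 12 -> bits=101000000100100000
After insert 'gnu': sets bits 2 7 -> bits=101000010100100000
After insert 'hen': sets bits 8 14 -> bits=101000011100101000

Answer: 101000011100101000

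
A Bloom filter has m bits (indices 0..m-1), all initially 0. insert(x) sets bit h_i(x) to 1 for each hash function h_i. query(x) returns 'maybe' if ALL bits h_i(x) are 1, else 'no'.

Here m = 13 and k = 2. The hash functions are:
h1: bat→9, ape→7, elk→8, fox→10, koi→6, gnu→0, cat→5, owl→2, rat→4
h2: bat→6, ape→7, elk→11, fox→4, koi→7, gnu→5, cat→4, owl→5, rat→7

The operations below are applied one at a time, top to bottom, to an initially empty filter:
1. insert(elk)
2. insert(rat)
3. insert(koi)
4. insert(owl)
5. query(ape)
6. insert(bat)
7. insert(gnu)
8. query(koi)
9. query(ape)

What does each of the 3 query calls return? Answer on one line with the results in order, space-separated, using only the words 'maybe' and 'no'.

Answer: maybe maybe maybe

Derivation:
Start: bits=0000000000000
Op 1: insert elk -> sets bits 8 11 -> bits=0000000010010
Op 2: insert rat -> sets bits 4 7 -> bits=0000100110010
Op 3: insert koi -> sets bits 6 7 -> bits=0000101110010
Op 4: insert owl -> sets bits 2 5 -> bits=0010111110010
Op 5: query ape -> checks bit7=1 (all 1) -> maybe
Op 6: insert bat -> sets bits 6 9 -> bits=0010111111010
Op 7: insert gnu -> sets bits 0 5 -> bits=1010111111010
Op 8: query koi -> checks bit6=1, bit7=1 (all 1) -> maybe
Op 9: query ape -> checks bit7=1 (all 1) -> maybe
Query results in order: maybe maybe maybe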